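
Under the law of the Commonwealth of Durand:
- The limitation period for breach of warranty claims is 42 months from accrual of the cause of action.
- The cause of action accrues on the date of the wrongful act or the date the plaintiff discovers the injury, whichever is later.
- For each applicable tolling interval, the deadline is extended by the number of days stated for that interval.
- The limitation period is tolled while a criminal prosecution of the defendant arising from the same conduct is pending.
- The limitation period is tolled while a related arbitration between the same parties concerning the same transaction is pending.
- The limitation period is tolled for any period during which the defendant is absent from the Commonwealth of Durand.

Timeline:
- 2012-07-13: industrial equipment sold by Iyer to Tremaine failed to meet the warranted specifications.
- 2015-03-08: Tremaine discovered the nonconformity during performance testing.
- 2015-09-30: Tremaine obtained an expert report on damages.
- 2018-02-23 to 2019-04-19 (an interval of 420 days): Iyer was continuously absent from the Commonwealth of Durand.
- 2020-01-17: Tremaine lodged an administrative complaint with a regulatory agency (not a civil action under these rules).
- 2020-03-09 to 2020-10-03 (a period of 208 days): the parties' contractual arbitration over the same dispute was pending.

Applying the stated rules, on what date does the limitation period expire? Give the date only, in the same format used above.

2019-11-02

Because discovery on 2015-03-08 post-dates the 2012-07-13 act, accrual under the later-of rule falls on 2015-03-08.
42 months from 2015-03-08 is 2018-09-08.
The period was tolled for 420 days by the defendant's absence from the jurisdiction (2018-02-23 to 2019-04-19), pushing the deadline to 2019-11-02.
By the time the pending related arbitration began on 2020-03-09, the limitation period had already expired on 2019-11-02; that interval cannot revive it.
The other events in the timeline have no effect on the limitation period under the stated rules.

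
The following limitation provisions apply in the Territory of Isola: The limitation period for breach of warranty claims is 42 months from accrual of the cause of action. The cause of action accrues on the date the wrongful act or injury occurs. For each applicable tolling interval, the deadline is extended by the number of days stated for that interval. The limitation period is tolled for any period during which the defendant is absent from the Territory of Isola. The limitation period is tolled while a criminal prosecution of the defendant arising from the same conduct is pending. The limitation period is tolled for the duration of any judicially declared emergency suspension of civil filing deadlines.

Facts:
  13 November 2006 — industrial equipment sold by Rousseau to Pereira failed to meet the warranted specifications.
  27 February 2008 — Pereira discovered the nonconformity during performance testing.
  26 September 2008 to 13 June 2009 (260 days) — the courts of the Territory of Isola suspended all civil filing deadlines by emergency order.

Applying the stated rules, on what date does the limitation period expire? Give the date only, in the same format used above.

Because the rule ties accrual to occurrence, the claim accrued on 13 November 2006, not on the 27 February 2008 discovery date.
42 months from 13 November 2006 is 13 May 2010.
Because the emergency suspension of filing deadlines ran from 26 September 2008 to 13 June 2009, the deadline is extended by 260 days to 28 January 2011.

28 January 2011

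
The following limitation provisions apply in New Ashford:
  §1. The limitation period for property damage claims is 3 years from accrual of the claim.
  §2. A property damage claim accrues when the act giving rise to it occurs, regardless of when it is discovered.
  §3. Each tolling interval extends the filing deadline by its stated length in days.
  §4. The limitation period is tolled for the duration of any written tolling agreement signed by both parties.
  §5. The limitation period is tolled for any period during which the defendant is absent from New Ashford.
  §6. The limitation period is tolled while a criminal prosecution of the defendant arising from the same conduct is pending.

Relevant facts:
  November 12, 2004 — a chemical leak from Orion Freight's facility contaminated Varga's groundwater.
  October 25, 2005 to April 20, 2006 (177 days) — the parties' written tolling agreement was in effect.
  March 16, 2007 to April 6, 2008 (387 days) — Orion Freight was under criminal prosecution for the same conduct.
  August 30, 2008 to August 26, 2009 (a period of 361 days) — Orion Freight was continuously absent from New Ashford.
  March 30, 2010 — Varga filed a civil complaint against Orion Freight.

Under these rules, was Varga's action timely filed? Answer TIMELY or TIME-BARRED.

TIMELY

The claim accrued on November 12, 2004, the date of the act.
3 years from November 12, 2004 is November 12, 2007.
The period was tolled for 177 days by the written tolling agreement (October 25, 2005 to April 20, 2006), pushing the deadline to May 7, 2008.
The pending criminal prosecution from March 16, 2007 to April 6, 2008 tolled the period for 387 days, extending the deadline to May 29, 2009.
The period was tolled for 361 days by the defendant's absence from the jurisdiction (August 30, 2008 to August 26, 2009), pushing the deadline to May 25, 2010.
The March 30, 2010 filing precedes the May 25, 2010 deadline; the claim is timely.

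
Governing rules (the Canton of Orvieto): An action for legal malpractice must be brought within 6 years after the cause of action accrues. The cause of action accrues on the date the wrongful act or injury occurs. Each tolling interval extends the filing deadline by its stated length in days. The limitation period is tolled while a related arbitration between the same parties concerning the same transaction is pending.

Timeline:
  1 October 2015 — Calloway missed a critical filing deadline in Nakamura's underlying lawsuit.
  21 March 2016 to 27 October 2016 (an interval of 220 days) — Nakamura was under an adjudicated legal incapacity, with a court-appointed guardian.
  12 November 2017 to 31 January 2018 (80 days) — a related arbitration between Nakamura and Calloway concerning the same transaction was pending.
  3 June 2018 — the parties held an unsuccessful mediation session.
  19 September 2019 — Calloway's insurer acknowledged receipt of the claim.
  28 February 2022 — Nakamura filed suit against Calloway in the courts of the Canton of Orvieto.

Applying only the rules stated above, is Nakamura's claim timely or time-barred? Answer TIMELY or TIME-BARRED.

TIME-BARRED

The cause of action accrued on 1 October 2015, the date of the act.
6 years from 1 October 2015 is 1 October 2021.
Because the pending related arbitration ran from 12 November 2017 to 31 January 2018, the deadline is extended by 80 days to 20 December 2021.
The plaintiff's legal incapacity from 21 March 2016 to 27 October 2016 does not toll the period, because no stated rule makes the plaintiff's incapacity a tolling event.
None of the other events listed affects the running of the period under the stated rules.
The 28 February 2022 filing falls after the 20 December 2021 deadline; the claim is time-barred.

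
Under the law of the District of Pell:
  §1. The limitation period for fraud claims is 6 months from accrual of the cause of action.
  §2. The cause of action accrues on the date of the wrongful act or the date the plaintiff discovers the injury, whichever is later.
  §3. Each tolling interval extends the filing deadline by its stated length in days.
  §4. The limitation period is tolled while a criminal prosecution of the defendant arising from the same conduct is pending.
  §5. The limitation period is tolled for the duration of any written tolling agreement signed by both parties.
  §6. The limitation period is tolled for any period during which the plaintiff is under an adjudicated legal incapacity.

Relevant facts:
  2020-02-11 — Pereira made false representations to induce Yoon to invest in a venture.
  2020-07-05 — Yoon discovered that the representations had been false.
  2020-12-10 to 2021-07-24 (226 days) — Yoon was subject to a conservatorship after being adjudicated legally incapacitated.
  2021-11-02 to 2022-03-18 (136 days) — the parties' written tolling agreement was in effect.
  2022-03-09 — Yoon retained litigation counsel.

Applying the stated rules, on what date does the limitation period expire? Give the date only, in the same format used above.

Taking the later of the act (2020-02-11) and discovery (2020-07-05), the claim accrued on 2020-07-05.
6 months from 2020-07-05 is 2021-01-05.
The period was tolled for 226 days by the plaintiff's legal incapacity (2020-12-10 to 2021-07-24), pushing the deadline to 2021-08-19.
The written tolling agreement from 2021-11-02 to 2022-03-18 began after the period had already run on 2021-08-19, so it has no tolling effect.
Nothing else in the chronology tolls or restarts the period.

2021-08-19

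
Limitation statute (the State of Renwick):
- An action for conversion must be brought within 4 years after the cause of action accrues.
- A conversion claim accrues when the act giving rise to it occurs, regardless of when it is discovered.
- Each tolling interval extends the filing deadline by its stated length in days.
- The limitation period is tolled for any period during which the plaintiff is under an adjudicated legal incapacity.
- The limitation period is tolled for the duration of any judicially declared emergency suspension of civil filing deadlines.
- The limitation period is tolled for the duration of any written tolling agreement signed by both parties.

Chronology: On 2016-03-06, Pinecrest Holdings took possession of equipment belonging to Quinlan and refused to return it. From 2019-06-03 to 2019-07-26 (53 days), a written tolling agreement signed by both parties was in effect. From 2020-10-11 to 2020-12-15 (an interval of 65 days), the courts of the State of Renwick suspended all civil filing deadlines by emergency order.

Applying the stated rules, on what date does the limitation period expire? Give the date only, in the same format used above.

2020-04-28

The limitation period began to run on 2016-03-06.
4 years from 2016-03-06 is 2020-03-06.
The period was tolled for 53 days by the written tolling agreement (2019-06-03 to 2019-07-26), pushing the deadline to 2020-04-28.
The emergency suspension of filing deadlines starting 2020-10-11 came too late — the period had run on 2020-04-28 — and so does not extend the deadline.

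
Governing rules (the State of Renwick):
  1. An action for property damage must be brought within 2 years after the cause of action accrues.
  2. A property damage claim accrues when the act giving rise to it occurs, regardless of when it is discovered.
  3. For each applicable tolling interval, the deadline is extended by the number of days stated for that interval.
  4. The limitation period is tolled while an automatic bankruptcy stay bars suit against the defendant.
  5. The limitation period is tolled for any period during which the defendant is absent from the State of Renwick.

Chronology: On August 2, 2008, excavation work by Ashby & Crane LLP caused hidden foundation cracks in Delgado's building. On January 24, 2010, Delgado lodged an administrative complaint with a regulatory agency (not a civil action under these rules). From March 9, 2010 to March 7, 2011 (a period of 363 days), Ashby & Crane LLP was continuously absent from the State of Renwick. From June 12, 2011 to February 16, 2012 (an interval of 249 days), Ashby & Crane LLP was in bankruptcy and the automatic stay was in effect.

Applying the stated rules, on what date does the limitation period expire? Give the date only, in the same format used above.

The cause of action accrued on August 2, 2008, the date of the act.
Adding the 2 years base period to August 2, 2008 gives a deadline of August 2, 2010, before any tolling.
The defendant's absence from the jurisdiction from March 9, 2010 to March 7, 2011 tolled the period for 363 days, extending the deadline to July 31, 2011.
Because the automatic bankruptcy stay ran from June 12, 2011 to February 16, 2012, the deadline is extended by 249 days to April 5, 2012.
The other events in the timeline have no effect on the limitation period under the stated rules.

April 5, 2012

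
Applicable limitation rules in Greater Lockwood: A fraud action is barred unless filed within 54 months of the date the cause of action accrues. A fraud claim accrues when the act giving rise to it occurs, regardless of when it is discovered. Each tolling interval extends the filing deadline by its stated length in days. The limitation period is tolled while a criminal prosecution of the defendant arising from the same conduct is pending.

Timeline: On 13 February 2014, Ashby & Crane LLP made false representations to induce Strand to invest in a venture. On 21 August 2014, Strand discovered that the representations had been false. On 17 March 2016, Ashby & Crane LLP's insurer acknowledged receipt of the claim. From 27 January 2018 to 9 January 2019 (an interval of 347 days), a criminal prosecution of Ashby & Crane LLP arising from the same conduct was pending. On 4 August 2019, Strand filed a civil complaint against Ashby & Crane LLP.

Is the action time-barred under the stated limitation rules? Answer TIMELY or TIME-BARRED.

TIME-BARRED

Accrual is governed by the date of the act, so the period began to run on 13 February 2014; the later discovery on 21 August 2014 is irrelevant under the stated rule.
Adding the 54 months base period to 13 February 2014 gives a deadline of 13 August 2018, before any tolling.
The pending criminal prosecution from 27 January 2018 to 9 January 2019 tolled the period for 347 days, extending the deadline to 26 July 2019.
None of the other events listed affects the running of the period under the stated rules.
Filing on 4 August 2019 missed the 26 July 2019 deadline — the action is time-barred.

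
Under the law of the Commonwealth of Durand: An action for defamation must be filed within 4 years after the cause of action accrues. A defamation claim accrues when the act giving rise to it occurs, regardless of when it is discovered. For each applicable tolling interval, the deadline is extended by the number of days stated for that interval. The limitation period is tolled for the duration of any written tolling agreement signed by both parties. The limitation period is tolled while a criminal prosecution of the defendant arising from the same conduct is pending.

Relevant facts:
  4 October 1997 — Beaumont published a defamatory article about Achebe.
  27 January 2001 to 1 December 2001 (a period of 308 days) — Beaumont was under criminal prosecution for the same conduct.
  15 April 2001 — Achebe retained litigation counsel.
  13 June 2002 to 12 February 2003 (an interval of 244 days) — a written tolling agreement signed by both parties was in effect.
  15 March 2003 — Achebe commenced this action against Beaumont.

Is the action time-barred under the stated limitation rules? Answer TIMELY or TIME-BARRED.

The cause of action accrued on 4 October 1997, the date of the act.
4 years from 4 October 1997 is 4 October 2001.
Because the pending criminal prosecution ran from 27 January 2001 to 1 December 2001, the deadline is extended by 308 days to 8 August 2002.
Because the written tolling agreement ran from 13 June 2002 to 12 February 2003, the deadline is extended by 244 days to 9 April 2003.
None of the other events listed affects the running of the period under the stated rules.
The 15 March 2003 filing precedes the 9 April 2003 deadline; the claim is timely.

TIMELY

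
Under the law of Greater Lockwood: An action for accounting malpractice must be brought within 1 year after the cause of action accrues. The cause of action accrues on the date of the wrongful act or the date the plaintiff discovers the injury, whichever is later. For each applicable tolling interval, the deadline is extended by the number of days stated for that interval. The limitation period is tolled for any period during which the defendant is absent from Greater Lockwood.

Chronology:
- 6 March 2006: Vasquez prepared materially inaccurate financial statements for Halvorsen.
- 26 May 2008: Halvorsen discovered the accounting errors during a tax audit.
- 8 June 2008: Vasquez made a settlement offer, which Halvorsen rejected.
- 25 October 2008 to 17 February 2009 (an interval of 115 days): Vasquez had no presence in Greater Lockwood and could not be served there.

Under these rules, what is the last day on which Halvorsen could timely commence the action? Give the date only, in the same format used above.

18 September 2009

Taking the later of the act (6 March 2006) and discovery (26 May 2008), the claim accrued on 26 May 2008.
The untolled deadline — 1 year after 26 May 2008 — is 26 May 2009.
The period was tolled for 115 days by the defendant's absence from the jurisdiction (25 October 2008 to 17 February 2009), pushing the deadline to 18 September 2009.
None of the other events listed affects the running of the period under the stated rules.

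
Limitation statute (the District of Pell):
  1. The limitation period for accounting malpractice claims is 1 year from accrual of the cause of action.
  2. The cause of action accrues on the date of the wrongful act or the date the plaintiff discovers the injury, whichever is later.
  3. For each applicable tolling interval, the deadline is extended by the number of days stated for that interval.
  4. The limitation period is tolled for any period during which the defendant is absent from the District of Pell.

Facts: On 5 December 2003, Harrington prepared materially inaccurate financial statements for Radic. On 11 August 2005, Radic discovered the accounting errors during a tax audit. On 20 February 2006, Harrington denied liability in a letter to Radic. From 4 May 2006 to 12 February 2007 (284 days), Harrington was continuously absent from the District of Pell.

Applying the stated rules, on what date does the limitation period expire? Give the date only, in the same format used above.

Taking the later of the act (5 December 2003) and discovery (11 August 2005), the claim accrued on 11 August 2005.
Adding the 1 year base period to 11 August 2005 gives a deadline of 11 August 2006, before any tolling.
Because the defendant's absence from the jurisdiction ran from 4 May 2006 to 12 February 2007, the deadline is extended by 284 days to 22 May 2007.
Nothing else in the chronology tolls or restarts the period.

22 May 2007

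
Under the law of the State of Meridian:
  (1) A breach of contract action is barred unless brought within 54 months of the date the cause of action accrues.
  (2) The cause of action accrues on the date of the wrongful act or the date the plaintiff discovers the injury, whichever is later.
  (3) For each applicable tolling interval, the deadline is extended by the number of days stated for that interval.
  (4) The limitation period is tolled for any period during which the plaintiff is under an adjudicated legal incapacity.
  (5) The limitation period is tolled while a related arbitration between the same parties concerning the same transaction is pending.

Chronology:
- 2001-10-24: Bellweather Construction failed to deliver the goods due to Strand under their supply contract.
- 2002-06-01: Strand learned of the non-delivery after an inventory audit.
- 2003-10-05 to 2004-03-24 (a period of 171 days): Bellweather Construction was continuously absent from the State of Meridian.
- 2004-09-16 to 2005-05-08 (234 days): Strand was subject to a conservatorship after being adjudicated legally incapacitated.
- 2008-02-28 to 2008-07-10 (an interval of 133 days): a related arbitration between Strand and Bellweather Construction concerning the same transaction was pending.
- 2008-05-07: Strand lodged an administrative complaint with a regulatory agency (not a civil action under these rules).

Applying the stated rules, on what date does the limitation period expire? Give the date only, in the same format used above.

The claim accrued on 2002-06-01 — the later of the 2001-10-24 act and the 2002-06-01 discovery.
54 months from 2002-06-01 is 2006-12-01.
Because the plaintiff's legal incapacity ran from 2004-09-16 to 2005-05-08, the deadline is extended by 234 days to 2007-07-23.
The pending related arbitration starting 2008-02-28 came too late — the period had run on 2007-07-23 — and so does not extend the deadline.
Although the defendant's absence ran from 2003-10-05 to 2004-03-24, the stated rules do not make that a tolling event, so it is disregarded.
None of the other events listed affects the running of the period under the stated rules.

2007-07-23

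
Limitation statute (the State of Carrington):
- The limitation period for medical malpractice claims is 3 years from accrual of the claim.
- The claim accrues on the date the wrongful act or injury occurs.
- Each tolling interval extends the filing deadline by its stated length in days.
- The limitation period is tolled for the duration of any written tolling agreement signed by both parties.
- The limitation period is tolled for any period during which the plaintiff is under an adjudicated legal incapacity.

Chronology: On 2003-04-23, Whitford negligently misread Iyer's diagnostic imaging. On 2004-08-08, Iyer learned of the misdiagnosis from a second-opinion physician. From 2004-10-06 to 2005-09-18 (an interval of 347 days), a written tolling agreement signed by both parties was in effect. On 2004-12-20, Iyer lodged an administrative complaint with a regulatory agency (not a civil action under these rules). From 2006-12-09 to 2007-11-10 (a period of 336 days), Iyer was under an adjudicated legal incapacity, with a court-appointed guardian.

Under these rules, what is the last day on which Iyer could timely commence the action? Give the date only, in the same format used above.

Because the rule ties accrual to occurrence, the claim accrued on 2003-04-23, not on the 2004-08-08 discovery date.
3 years from 2003-04-23 is 2006-04-23.
Because the written tolling agreement ran from 2004-10-06 to 2005-09-18, the deadline is extended by 347 days to 2007-04-05.
Because the plaintiff's legal incapacity ran from 2006-12-09 to 2007-11-10, the deadline is extended by 336 days to 2008-03-06.
The other events in the timeline have no effect on the limitation period under the stated rules.

2008-03-06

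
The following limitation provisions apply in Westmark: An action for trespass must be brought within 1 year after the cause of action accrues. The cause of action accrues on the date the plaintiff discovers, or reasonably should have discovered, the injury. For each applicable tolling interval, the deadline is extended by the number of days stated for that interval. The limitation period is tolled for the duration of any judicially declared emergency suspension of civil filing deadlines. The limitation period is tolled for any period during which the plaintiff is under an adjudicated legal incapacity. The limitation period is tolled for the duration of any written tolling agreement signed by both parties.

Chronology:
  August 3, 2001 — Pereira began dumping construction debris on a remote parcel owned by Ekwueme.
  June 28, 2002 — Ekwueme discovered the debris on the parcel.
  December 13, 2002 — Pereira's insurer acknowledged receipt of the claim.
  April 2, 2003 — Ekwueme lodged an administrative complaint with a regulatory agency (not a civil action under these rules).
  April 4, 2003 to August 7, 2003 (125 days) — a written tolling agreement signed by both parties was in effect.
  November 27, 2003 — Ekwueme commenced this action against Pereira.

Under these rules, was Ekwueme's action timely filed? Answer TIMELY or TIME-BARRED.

Accrual is tied to discovery, so the period began on June 28, 2002 rather than on August 3, 2001 when the act occurred.
The untolled deadline — 1 year after June 28, 2002 — is June 28, 2003.
The written tolling agreement from April 4, 2003 to August 7, 2003 tolled the period for 125 days, extending the deadline to October 31, 2003.
Nothing else in the chronology tolls or restarts the period.
The November 27, 2003 filing falls after the October 31, 2003 deadline; the claim is time-barred.

TIME-BARRED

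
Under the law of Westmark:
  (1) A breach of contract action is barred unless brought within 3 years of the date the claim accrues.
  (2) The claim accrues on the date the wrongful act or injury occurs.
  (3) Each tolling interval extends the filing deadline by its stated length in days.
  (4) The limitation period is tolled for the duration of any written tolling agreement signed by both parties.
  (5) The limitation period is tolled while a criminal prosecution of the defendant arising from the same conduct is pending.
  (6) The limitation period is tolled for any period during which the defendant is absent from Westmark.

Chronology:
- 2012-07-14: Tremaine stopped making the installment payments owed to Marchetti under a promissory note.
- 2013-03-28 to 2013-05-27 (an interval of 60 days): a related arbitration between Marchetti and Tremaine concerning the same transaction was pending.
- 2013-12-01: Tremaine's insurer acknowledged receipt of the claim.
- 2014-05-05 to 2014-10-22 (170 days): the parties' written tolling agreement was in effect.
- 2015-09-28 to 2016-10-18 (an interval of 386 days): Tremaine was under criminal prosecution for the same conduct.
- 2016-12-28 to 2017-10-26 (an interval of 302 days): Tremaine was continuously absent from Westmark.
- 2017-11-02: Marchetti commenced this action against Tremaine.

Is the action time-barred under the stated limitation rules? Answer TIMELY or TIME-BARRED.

TIMELY

The claim accrued on 2012-07-14, when the wrongful act occurred.
Adding the 3 years base period to 2012-07-14 gives a deadline of 2015-07-14, before any tolling.
The period was tolled for 170 days by the written tolling agreement (2014-05-05 to 2014-10-22), pushing the deadline to 2015-12-31.
The pending criminal prosecution from 2015-09-28 to 2016-10-18 tolled the period for 386 days, extending the deadline to 2017-01-20.
Because the defendant's absence from the jurisdiction ran from 2016-12-28 to 2017-10-26, the deadline is extended by 302 days to 2017-11-18.
The pending related arbitration from 2013-03-28 to 2013-05-27 does not toll the period, because no stated rule makes a pending arbitration a tolling event.
None of the other events listed affects the running of the period under the stated rules.
Marchetti filed on 2017-11-02, before the 2017-11-18 deadline, so the action is timely.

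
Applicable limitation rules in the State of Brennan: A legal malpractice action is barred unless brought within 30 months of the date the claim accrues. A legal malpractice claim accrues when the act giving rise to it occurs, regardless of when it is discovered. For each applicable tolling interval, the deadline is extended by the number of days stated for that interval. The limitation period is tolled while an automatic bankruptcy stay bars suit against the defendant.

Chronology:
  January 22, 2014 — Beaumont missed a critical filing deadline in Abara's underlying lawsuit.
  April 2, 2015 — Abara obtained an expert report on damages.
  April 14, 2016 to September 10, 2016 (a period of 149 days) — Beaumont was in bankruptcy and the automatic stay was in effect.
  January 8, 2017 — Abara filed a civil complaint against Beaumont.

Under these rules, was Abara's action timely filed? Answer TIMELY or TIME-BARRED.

TIME-BARRED

The limitation period began to run on January 22, 2014.
The untolled deadline — 30 months after January 22, 2014 — is July 22, 2016.
The automatic bankruptcy stay from April 14, 2016 to September 10, 2016 tolled the period for 149 days, extending the deadline to December 18, 2016.
The other events in the timeline have no effect on the limitation period under the stated rules.
The January 8, 2017 filing falls after the December 18, 2016 deadline; the claim is time-barred.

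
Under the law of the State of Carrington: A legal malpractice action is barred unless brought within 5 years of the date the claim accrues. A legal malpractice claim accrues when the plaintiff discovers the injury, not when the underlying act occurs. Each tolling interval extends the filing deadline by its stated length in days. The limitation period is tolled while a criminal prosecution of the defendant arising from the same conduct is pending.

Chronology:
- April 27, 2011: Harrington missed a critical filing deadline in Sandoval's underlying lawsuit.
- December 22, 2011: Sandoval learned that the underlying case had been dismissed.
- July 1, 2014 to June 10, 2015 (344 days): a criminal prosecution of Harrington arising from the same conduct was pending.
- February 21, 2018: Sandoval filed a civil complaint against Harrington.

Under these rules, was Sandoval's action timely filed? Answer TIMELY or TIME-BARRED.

TIME-BARRED

Accrual is tied to discovery, so the period began on December 22, 2011 rather than on April 27, 2011 when the act occurred.
5 years from December 22, 2011 is December 22, 2016.
Because the pending criminal prosecution ran from July 1, 2014 to June 10, 2015, the deadline is extended by 344 days to December 1, 2017.
Filing on February 21, 2018 missed the December 1, 2017 deadline — the action is time-barred.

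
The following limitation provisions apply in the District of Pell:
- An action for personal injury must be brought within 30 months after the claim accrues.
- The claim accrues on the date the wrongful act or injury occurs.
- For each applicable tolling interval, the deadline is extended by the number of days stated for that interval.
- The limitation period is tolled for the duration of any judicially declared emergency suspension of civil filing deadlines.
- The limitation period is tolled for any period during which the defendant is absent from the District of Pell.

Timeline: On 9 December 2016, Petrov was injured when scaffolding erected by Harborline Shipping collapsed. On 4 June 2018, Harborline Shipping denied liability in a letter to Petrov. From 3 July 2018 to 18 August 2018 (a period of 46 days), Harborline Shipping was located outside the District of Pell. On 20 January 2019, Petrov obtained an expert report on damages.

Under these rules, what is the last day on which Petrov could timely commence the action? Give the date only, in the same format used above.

The limitation period began to run on 9 December 2016.
Adding the 30 months base period to 9 December 2016 gives a deadline of 9 June 2019, before any tolling.
Because the defendant's absence from the jurisdiction ran from 3 July 2018 to 18 August 2018, the deadline is extended by 46 days to 25 July 2019.
Nothing else in the chronology tolls or restarts the period.

25 July 2019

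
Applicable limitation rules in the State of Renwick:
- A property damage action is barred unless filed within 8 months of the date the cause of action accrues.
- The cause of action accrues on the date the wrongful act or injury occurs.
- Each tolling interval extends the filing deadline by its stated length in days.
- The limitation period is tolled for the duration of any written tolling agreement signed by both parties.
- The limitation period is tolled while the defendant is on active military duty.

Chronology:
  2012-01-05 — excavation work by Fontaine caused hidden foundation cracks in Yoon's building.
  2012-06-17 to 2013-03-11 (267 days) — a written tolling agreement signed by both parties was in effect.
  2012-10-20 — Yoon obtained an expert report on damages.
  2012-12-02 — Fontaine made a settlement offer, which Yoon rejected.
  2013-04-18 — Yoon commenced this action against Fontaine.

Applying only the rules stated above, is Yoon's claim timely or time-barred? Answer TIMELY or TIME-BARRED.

The cause of action accrued on 2012-01-05, the date of the act.
The untolled deadline — 8 months after 2012-01-05 — is 2012-09-05.
The written tolling agreement from 2012-06-17 to 2013-03-11 tolled the period for 267 days, extending the deadline to 2013-05-30.
Nothing else in the chronology tolls or restarts the period.
The 2013-04-18 filing precedes the 2013-05-30 deadline; the claim is timely.

TIMELY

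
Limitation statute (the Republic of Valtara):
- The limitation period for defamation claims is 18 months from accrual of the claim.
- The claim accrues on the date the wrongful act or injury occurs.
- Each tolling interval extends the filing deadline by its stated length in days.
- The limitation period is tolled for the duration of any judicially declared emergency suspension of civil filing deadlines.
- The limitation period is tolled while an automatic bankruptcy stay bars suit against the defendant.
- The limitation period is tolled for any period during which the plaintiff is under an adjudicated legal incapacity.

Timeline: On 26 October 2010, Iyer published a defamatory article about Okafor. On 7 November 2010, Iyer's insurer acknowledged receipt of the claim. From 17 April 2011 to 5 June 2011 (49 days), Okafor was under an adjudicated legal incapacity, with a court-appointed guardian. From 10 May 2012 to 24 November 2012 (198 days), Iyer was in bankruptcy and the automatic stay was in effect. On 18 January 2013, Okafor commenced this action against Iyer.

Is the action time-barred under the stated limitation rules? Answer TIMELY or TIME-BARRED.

The limitation period began to run on 26 October 2010.
Adding the 18 months base period to 26 October 2010 gives a deadline of 26 April 2012, before any tolling.
Because the plaintiff's legal incapacity ran from 17 April 2011 to 5 June 2011, the deadline is extended by 49 days to 14 June 2012.
The period was tolled for 198 days by the automatic bankruptcy stay (10 May 2012 to 24 November 2012), pushing the deadline to 29 December 2012.
The other events in the timeline have no effect on the limitation period under the stated rules.
Filing on 18 January 2013 missed the 29 December 2012 deadline — the action is time-barred.

TIME-BARRED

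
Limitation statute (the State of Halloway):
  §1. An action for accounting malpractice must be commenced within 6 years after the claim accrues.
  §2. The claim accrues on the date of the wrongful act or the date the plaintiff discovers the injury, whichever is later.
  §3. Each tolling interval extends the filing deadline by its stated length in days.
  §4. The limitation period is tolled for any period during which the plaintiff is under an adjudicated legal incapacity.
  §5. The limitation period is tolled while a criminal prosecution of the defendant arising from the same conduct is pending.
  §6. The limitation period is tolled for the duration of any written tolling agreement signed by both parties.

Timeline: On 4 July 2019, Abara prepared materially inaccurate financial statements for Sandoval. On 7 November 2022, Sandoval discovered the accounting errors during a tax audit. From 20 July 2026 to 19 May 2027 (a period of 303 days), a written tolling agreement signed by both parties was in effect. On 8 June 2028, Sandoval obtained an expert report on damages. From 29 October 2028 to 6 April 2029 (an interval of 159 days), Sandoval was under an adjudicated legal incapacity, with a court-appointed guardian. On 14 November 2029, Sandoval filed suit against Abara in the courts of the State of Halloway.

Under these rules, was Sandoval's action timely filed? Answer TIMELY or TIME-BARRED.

Because discovery on 7 November 2022 post-dates the 4 July 2019 act, accrual under the later-of rule falls on 7 November 2022.
The untolled deadline — 6 years after 7 November 2022 — is 7 November 2028.
Because the written tolling agreement ran from 20 July 2026 to 19 May 2027, the deadline is extended by 303 days to 6 September 2029.
The period was tolled for 159 days by the plaintiff's legal incapacity (29 October 2028 to 6 April 2029), pushing the deadline to 12 February 2030.
The other events in the timeline have no effect on the limitation period under the stated rules.
Filing on 14 November 2029 beat the 12 February 2030 deadline — the action is timely.

TIMELY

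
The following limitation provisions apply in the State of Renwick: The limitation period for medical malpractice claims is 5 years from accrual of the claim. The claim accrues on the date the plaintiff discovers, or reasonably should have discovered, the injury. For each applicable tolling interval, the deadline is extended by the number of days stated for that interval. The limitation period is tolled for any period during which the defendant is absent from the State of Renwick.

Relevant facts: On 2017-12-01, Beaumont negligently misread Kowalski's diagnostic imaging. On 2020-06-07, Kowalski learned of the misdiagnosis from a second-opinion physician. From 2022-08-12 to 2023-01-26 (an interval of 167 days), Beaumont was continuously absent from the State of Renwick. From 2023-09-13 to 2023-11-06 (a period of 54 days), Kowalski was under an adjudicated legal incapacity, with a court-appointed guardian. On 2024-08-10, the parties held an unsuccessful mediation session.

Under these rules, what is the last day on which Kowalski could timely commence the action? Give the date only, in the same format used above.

2025-11-21

Accrual is tied to discovery, so the period began on 2020-06-07 rather than on 2017-12-01 when the act occurred.
The untolled deadline — 5 years after 2020-06-07 — is 2025-06-07.
Because the defendant's absence from the jurisdiction ran from 2022-08-12 to 2023-01-26, the deadline is extended by 167 days to 2025-11-21.
The plaintiff's legal incapacity from 2023-09-13 to 2023-11-06 does not toll the period, because no stated rule makes the plaintiff's incapacity a tolling event.
Nothing else in the chronology tolls or restarts the period.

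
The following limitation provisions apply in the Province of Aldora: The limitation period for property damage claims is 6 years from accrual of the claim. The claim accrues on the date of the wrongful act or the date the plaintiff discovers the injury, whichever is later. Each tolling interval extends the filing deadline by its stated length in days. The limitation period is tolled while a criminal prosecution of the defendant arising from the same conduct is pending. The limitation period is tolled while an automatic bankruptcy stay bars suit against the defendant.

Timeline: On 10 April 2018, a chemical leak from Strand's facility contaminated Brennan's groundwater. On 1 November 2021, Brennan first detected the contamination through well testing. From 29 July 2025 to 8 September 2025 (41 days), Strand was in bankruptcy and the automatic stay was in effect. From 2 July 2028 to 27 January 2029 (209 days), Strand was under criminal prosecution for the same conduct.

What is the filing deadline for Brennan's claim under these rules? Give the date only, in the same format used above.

Because discovery on 1 November 2021 post-dates the 10 April 2018 act, accrual under the later-of rule falls on 1 November 2021.
Adding the 6 years base period to 1 November 2021 gives a deadline of 1 November 2027, before any tolling.
The automatic bankruptcy stay from 29 July 2025 to 8 September 2025 tolled the period for 41 days, extending the deadline to 12 December 2027.
By the time the pending criminal prosecution began on 2 July 2028, the limitation period had already expired on 12 December 2027; that interval cannot revive it.

12 December 2027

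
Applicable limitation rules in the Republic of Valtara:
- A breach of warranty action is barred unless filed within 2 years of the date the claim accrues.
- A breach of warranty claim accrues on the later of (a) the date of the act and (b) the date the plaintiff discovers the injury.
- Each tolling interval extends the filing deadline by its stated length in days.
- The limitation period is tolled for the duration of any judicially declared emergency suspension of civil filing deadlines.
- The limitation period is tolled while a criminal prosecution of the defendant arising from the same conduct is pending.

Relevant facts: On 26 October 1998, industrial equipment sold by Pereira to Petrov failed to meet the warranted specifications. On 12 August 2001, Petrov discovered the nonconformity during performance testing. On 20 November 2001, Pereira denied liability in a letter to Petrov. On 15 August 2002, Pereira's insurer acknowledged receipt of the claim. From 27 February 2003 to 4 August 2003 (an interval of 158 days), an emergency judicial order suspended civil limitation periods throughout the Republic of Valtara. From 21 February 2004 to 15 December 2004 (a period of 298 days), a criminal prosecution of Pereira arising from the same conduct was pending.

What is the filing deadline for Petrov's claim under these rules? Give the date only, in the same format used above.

17 January 2004

Because discovery on 12 August 2001 post-dates the 26 October 1998 act, accrual under the later-of rule falls on 12 August 2001.
Adding the 2 years base period to 12 August 2001 gives a deadline of 12 August 2003, before any tolling.
The period was tolled for 158 days by the emergency suspension of filing deadlines (27 February 2003 to 4 August 2003), pushing the deadline to 17 January 2004.
The pending criminal prosecution from 21 February 2004 to 15 December 2004 began after the period had already run on 17 January 2004, so it has no tolling effect.
None of the other events listed affects the running of the period under the stated rules.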